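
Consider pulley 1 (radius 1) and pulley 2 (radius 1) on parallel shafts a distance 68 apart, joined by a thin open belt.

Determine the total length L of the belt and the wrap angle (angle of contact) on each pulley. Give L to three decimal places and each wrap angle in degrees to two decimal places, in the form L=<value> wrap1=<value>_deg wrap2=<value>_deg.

open belt: β = asin((r2−r1)/C) = asin(0/68) = 0.0000°
wrap1 = π − 2β = 180.0000°
wrap2 = π + 2β = 180.0000°
tangent length = C·cosβ = 68.0000
L = r1·wrap1 + r2·wrap2 + 2·C·cosβ = 1·3.1416 + 1·3.1416 + 2·68.0000 = 142.2832

L=142.283 wrap1=180.00_deg wrap2=180.00_deg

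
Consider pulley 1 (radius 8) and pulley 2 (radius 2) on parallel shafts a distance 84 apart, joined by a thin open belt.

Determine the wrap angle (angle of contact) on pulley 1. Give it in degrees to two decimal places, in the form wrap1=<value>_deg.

open belt: β = asin((r2−r1)/C) = asin(-6/84) = -4.0960°
wrap1 = π − 2β = 188.1921°
wrap2 = π + 2β = 171.8079°

wrap1=188.19_deg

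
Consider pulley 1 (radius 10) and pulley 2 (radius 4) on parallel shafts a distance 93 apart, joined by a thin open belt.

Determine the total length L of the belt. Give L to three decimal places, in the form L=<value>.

open belt: β = asin((r2−r1)/C) = asin(-6/93) = -3.6991°
wrap1 = π − 2β = 187.3981°
wrap2 = π + 2β = 172.6019°
tangent length = C·cosβ = 92.8062
L = r1·wrap1 + r2·wrap2 + 2·C·cosβ = 10·3.2707 + 4·3.0125 + 2·92.8062 = 230.3695

L=230.370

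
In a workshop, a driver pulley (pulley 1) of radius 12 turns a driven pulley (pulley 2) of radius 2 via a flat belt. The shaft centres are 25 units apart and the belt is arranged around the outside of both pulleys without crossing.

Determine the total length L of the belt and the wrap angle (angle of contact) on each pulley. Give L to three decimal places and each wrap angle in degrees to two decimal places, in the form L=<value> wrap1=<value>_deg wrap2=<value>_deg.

L=98.038 wrap1=227.16_deg wrap2=132.84_deg

open belt: β = asin((r2−r1)/C) = asin(-10/25) = -23.5782°
wrap1 = π − 2β = 227.1564°
wrap2 = π + 2β = 132.8436°
tangent length = C·cosβ = 22.9129
L = r1·wrap1 + r2·wrap2 + 2·C·cosβ = 12·3.9646 + 2·2.3186 + 2·22.9129 = 98.0384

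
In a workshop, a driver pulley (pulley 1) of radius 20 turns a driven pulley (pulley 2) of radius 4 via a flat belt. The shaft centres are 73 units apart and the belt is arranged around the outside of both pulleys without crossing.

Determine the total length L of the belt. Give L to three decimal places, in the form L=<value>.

open belt: β = asin((r2−r1)/C) = asin(-16/73) = -12.6608°
wrap1 = π − 2β = 205.3215°
wrap2 = π + 2β = 154.6785°
tangent length = C·cosβ = 71.2250
L = r1·wrap1 + r2·wrap2 + 2·C·cosβ = 20·3.5835 + 4·2.6996 + 2·71.2250 = 224.9193

L=224.919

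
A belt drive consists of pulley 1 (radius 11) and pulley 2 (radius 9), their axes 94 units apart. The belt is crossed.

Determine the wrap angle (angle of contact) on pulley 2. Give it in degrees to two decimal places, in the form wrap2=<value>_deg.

crossed belt: β = asin((r1+r2)/C) = asin(20/94) = 12.2845°
wrap1 = wrap2 = π + 2β = 204.5690°

wrap2=204.57_deg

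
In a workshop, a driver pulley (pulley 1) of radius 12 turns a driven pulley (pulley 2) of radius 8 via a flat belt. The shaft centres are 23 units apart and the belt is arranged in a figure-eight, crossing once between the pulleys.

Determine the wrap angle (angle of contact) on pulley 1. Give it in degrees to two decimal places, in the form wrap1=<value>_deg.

crossed belt: β = asin((r1+r2)/C) = asin(20/23) = 60.4082°
wrap1 = wrap2 = π + 2β = 300.8163°

wrap1=300.82_deg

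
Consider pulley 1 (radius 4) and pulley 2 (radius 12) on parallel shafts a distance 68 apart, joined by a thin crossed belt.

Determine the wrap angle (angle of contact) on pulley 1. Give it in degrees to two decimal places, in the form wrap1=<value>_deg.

crossed belt: β = asin((r1+r2)/C) = asin(16/68) = 13.6090°
wrap1 = wrap2 = π + 2β = 207.2179°

wrap1=207.22_deg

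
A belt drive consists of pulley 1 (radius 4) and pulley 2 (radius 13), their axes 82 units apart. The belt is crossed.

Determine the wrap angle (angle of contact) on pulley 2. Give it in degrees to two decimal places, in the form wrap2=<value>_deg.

wrap2=203.93_deg

crossed belt: β = asin((r1+r2)/C) = asin(17/82) = 11.9652°
wrap1 = wrap2 = π + 2β = 203.9303°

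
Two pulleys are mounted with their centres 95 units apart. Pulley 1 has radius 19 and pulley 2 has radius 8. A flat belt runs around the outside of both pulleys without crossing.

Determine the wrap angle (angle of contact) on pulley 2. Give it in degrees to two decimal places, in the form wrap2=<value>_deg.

open belt: β = asin((r2−r1)/C) = asin(-11/95) = -6.6492°
wrap1 = π − 2β = 193.2983°
wrap2 = π + 2β = 166.7017°

wrap2=166.70_deg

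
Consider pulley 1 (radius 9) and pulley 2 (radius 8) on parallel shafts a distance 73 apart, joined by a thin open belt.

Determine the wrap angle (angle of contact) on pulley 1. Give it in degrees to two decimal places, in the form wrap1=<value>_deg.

open belt: β = asin((r2−r1)/C) = asin(-1/73) = -0.7849°
wrap1 = π − 2β = 181.5698°
wrap2 = π + 2β = 178.4302°

wrap1=181.57_deg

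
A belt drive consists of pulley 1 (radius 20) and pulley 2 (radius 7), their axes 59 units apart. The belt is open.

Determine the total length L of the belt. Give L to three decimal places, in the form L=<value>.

open belt: β = asin((r2−r1)/C) = asin(-13/59) = -12.7289°
wrap1 = π − 2β = 205.4579°
wrap2 = π + 2β = 154.5421°
tangent length = C·cosβ = 57.5500
L = r1·wrap1 + r2·wrap2 + 2·C·cosβ = 20·3.5859 + 7·2.6973 + 2·57.5500 = 205.6992

L=205.699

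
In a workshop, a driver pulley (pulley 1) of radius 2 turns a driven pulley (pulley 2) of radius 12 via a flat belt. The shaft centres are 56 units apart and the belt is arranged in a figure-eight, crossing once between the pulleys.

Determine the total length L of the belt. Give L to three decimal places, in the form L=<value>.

L=159.501

crossed belt: β = asin((r1+r2)/C) = asin(14/56) = 14.4775°
wrap1 = wrap2 = π + 2β = 208.9550°
tangent length = C·cosβ = 54.2218
L = (r1+r2)·wrap + 2·C·cosβ = 14·3.6470 + 2·54.2218 = 159.5009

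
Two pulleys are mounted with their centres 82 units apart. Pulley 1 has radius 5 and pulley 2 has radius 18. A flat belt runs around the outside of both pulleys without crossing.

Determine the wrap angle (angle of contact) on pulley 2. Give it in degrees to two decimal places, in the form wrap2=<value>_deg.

wrap2=198.24_deg

open belt: β = asin((r2−r1)/C) = asin(13/82) = 9.1220°
wrap1 = π − 2β = 161.7561°
wrap2 = π + 2β = 198.2439°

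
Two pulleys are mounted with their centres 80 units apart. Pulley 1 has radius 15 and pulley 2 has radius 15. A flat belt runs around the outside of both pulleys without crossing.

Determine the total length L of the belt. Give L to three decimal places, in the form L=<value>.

L=254.248

open belt: β = asin((r2−r1)/C) = asin(0/80) = 0.0000°
wrap1 = π − 2β = 180.0000°
wrap2 = π + 2β = 180.0000°
tangent length = C·cosβ = 80.0000
L = r1·wrap1 + r2·wrap2 + 2·C·cosβ = 15·3.1416 + 15·3.1416 + 2·80.0000 = 254.2478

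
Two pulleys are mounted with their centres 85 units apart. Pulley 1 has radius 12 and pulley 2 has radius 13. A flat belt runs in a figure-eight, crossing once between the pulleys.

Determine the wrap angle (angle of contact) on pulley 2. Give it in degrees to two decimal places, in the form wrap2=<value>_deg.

crossed belt: β = asin((r1+r2)/C) = asin(25/85) = 17.1046°
wrap1 = wrap2 = π + 2β = 214.2093°

wrap2=214.21_deg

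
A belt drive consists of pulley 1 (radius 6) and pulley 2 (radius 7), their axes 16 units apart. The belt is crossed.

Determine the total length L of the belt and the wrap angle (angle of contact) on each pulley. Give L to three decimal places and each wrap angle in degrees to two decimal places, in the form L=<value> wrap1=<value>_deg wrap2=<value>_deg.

L=84.155 wrap1=288.68_deg wrap2=288.68_deg

crossed belt: β = asin((r1+r2)/C) = asin(13/16) = 54.3409°
wrap1 = wrap2 = π + 2β = 288.6818°
tangent length = C·cosβ = 9.3274
L = (r1+r2)·wrap + 2·C·cosβ = 13·5.0384 + 2·9.3274 = 84.1546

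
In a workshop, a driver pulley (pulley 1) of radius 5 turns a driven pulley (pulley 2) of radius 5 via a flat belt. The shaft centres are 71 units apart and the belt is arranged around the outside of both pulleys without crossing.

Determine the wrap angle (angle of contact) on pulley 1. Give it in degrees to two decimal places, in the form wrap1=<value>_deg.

open belt: β = asin((r2−r1)/C) = asin(0/71) = 0.0000°
wrap1 = π − 2β = 180.0000°
wrap2 = π + 2β = 180.0000°

wrap1=180.00_deg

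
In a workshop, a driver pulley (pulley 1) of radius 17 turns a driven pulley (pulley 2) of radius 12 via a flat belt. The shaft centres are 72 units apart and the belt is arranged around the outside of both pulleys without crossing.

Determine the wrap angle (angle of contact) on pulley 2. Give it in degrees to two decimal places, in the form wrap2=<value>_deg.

wrap2=172.04_deg

open belt: β = asin((r2−r1)/C) = asin(-5/72) = -3.9821°
wrap1 = π − 2β = 187.9642°
wrap2 = π + 2β = 172.0358°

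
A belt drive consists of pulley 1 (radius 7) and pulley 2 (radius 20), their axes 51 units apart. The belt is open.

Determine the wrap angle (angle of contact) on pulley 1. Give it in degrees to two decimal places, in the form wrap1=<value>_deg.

wrap1=150.46_deg

open belt: β = asin((r2−r1)/C) = asin(13/51) = 14.7678°
wrap1 = π − 2β = 150.4644°
wrap2 = π + 2β = 209.5356°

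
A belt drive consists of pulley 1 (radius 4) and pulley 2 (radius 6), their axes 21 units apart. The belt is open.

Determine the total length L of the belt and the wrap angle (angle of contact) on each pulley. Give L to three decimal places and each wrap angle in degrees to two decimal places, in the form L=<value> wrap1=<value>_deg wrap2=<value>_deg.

open belt: β = asin((r2−r1)/C) = asin(2/21) = 5.4650°
wrap1 = π − 2β = 169.0700°
wrap2 = π + 2β = 190.9300°
tangent length = C·cosβ = 20.9045
L = r1·wrap1 + r2·wrap2 + 2·C·cosβ = 4·2.9508 + 6·3.3324 + 2·20.9045 = 73.6065

L=73.607 wrap1=169.07_deg wrap2=190.93_deg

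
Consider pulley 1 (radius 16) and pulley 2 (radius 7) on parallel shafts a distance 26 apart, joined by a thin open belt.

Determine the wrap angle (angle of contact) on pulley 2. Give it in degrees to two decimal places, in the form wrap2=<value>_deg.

open belt: β = asin((r2−r1)/C) = asin(-9/26) = -20.2522°
wrap1 = π − 2β = 220.5045°
wrap2 = π + 2β = 139.4955°

wrap2=139.50_deg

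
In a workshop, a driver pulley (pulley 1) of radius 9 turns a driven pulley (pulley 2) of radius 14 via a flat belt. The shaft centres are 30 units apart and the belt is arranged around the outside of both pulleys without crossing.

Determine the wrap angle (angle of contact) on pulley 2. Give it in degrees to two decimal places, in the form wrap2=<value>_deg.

wrap2=199.19_deg

open belt: β = asin((r2−r1)/C) = asin(5/30) = 9.5941°
wrap1 = π − 2β = 160.8119°
wrap2 = π + 2β = 199.1881°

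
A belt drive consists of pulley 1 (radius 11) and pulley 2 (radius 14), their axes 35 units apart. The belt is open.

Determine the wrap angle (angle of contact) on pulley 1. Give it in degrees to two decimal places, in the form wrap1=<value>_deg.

open belt: β = asin((r2−r1)/C) = asin(3/35) = 4.9171°
wrap1 = π − 2β = 170.1658°
wrap2 = π + 2β = 189.8342°

wrap1=170.17_deg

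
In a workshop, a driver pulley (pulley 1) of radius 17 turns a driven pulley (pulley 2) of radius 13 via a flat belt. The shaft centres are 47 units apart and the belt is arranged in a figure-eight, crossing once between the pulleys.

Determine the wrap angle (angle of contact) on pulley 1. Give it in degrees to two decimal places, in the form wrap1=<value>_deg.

wrap1=259.33_deg

crossed belt: β = asin((r1+r2)/C) = asin(30/47) = 39.6650°
wrap1 = wrap2 = π + 2β = 259.3300°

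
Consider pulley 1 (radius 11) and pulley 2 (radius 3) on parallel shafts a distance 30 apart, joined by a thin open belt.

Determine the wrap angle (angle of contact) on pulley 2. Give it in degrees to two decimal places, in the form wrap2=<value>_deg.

wrap2=149.07_deg

open belt: β = asin((r2−r1)/C) = asin(-8/30) = -15.4660°
wrap1 = π − 2β = 210.9320°
wrap2 = π + 2β = 149.0680°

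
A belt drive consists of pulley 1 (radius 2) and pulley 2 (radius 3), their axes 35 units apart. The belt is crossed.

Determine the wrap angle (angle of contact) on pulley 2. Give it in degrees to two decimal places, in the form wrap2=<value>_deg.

wrap2=196.43_deg

crossed belt: β = asin((r1+r2)/C) = asin(5/35) = 8.2132°
wrap1 = wrap2 = π + 2β = 196.4264°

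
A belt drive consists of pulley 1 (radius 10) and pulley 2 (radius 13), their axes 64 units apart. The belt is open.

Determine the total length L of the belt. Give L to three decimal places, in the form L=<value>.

L=200.397

open belt: β = asin((r2−r1)/C) = asin(3/64) = 2.6867°
wrap1 = π − 2β = 174.6266°
wrap2 = π + 2β = 185.3734°
tangent length = C·cosβ = 63.9296
L = r1·wrap1 + r2·wrap2 + 2·C·cosβ = 10·3.0478 + 13·3.2354 + 2·63.9296 = 200.3973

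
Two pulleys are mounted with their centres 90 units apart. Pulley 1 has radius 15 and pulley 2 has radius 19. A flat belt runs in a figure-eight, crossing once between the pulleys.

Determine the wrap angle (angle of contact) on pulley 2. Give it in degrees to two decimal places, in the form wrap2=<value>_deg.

crossed belt: β = asin((r1+r2)/C) = asin(34/90) = 22.1961°
wrap1 = wrap2 = π + 2β = 224.3922°

wrap2=224.39_deg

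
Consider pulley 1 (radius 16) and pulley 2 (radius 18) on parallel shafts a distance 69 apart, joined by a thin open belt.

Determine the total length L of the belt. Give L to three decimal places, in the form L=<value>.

open belt: β = asin((r2−r1)/C) = asin(2/69) = 1.6610°
wrap1 = π − 2β = 176.6780°
wrap2 = π + 2β = 183.3220°
tangent length = C·cosβ = 68.9710
L = r1·wrap1 + r2·wrap2 + 2·C·cosβ = 16·3.0836 + 18·3.1996 + 2·68.9710 = 244.8721

L=244.872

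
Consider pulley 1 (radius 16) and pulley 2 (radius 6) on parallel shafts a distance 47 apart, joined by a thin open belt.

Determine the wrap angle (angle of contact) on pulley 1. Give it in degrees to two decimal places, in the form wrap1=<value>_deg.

wrap1=204.57_deg

open belt: β = asin((r2−r1)/C) = asin(-10/47) = -12.2845°
wrap1 = π − 2β = 204.5690°
wrap2 = π + 2β = 155.4310°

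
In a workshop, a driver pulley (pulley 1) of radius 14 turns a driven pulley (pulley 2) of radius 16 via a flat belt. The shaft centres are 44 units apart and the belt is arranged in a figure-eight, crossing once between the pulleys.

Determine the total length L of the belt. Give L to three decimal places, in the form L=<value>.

crossed belt: β = asin((r1+r2)/C) = asin(30/44) = 42.9859°
wrap1 = wrap2 = π + 2β = 265.9718°
tangent length = C·cosβ = 32.1870
L = (r1+r2)·wrap + 2·C·cosβ = 30·4.6421 + 2·32.1870 = 203.6364

L=203.636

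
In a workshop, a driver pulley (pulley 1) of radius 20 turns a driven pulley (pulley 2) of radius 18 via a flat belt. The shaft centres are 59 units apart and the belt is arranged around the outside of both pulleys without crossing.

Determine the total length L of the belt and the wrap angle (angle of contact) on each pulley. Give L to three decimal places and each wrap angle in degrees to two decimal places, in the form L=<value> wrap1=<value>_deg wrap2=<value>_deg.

open belt: β = asin((r2−r1)/C) = asin(-2/59) = -1.9426°
wrap1 = π − 2β = 183.8852°
wrap2 = π + 2β = 176.1148°
tangent length = C·cosβ = 58.9661
L = r1·wrap1 + r2·wrap2 + 2·C·cosβ = 20·3.2094 + 18·3.0738 + 2·58.9661 = 237.4483

L=237.448 wrap1=183.89_deg wrap2=176.11_deg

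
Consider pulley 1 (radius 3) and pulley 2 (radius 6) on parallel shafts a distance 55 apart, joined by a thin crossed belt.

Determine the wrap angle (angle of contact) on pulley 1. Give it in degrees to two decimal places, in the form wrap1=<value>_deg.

wrap1=198.84_deg

crossed belt: β = asin((r1+r2)/C) = asin(9/55) = 9.4180°
wrap1 = wrap2 = π + 2β = 198.8361°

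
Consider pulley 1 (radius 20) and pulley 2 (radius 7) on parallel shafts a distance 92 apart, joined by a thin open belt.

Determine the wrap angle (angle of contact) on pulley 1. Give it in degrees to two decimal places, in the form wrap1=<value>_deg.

wrap1=196.25_deg

open belt: β = asin((r2−r1)/C) = asin(-13/92) = -8.1233°
wrap1 = π − 2β = 196.2467°
wrap2 = π + 2β = 163.7533°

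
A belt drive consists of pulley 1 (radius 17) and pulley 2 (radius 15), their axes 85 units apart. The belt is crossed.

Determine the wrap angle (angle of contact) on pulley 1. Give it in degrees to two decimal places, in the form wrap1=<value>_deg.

wrap1=224.23_deg

crossed belt: β = asin((r1+r2)/C) = asin(32/85) = 22.1152°
wrap1 = wrap2 = π + 2β = 224.2305°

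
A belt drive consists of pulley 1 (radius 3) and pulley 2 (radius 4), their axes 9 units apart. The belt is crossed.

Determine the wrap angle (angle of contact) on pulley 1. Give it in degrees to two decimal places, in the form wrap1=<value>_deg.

wrap1=282.12_deg

crossed belt: β = asin((r1+r2)/C) = asin(7/9) = 51.0576°
wrap1 = wrap2 = π + 2β = 282.1151°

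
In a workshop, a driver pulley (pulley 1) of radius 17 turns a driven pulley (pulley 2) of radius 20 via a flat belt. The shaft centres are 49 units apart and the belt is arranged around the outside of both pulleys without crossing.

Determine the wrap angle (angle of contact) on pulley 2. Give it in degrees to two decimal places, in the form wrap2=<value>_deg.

open belt: β = asin((r2−r1)/C) = asin(3/49) = 3.5101°
wrap1 = π − 2β = 172.9798°
wrap2 = π + 2β = 187.0202°

wrap2=187.02_deg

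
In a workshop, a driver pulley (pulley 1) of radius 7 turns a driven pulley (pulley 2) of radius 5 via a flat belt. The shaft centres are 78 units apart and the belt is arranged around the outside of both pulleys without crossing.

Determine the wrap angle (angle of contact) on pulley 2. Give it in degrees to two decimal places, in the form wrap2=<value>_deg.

wrap2=177.06_deg

open belt: β = asin((r2−r1)/C) = asin(-2/78) = -1.4693°
wrap1 = π − 2β = 182.9386°
wrap2 = π + 2β = 177.0614°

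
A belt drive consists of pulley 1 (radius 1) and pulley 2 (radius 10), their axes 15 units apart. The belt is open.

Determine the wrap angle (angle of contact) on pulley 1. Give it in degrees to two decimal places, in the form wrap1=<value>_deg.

wrap1=106.26_deg

open belt: β = asin((r2−r1)/C) = asin(9/15) = 36.8699°
wrap1 = π − 2β = 106.2602°
wrap2 = π + 2β = 253.7398°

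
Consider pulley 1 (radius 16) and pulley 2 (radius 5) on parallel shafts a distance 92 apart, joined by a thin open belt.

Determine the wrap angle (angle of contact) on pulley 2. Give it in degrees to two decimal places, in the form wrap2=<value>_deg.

wrap2=166.27_deg

open belt: β = asin((r2−r1)/C) = asin(-11/92) = -6.8670°
wrap1 = π − 2β = 193.7340°
wrap2 = π + 2β = 166.2660°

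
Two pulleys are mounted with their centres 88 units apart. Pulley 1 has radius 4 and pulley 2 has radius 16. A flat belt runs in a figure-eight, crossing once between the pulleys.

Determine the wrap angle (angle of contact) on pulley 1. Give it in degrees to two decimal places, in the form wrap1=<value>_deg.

crossed belt: β = asin((r1+r2)/C) = asin(20/88) = 13.1366°
wrap1 = wrap2 = π + 2β = 206.2731°

wrap1=206.27_deg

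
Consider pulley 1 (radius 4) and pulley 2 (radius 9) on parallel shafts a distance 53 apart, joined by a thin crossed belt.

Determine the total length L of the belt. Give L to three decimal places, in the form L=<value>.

crossed belt: β = asin((r1+r2)/C) = asin(13/53) = 14.1986°
wrap1 = wrap2 = π + 2β = 208.3971°
tangent length = C·cosβ = 51.3809
L = (r1+r2)·wrap + 2·C·cosβ = 13·3.6372 + 2·51.3809 = 150.0457

L=150.046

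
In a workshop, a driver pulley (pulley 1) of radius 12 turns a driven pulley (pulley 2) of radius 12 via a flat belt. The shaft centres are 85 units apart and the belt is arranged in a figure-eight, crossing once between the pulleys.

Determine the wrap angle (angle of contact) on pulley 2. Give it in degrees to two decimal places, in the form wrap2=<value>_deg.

crossed belt: β = asin((r1+r2)/C) = asin(24/85) = 16.4007°
wrap1 = wrap2 = π + 2β = 212.8014°

wrap2=212.80_deg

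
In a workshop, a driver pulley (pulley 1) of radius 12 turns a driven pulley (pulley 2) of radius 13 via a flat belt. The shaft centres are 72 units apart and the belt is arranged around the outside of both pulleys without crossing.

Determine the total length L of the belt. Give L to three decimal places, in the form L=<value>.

open belt: β = asin((r2−r1)/C) = asin(1/72) = 0.7958°
wrap1 = π − 2β = 178.4084°
wrap2 = π + 2β = 181.5916°
tangent length = C·cosβ = 71.9931
L = r1·wrap1 + r2·wrap2 + 2·C·cosβ = 12·3.1138 + 13·3.1694 + 2·71.9931 = 222.5537

L=222.554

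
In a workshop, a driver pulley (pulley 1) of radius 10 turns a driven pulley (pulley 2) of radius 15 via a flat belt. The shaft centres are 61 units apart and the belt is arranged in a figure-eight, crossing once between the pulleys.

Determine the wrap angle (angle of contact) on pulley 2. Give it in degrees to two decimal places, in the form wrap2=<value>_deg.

wrap2=228.39_deg

crossed belt: β = asin((r1+r2)/C) = asin(25/61) = 24.1945°
wrap1 = wrap2 = π + 2β = 228.3891°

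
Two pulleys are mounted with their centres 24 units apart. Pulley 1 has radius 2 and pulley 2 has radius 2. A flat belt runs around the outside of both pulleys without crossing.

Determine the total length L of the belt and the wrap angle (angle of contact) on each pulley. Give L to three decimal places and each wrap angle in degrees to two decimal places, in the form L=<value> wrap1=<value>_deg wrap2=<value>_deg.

open belt: β = asin((r2−r1)/C) = asin(0/24) = 0.0000°
wrap1 = π − 2β = 180.0000°
wrap2 = π + 2β = 180.0000°
tangent length = C·cosβ = 24.0000
L = r1·wrap1 + r2·wrap2 + 2·C·cosβ = 2·3.1416 + 2·3.1416 + 2·24.0000 = 60.5664

L=60.566 wrap1=180.00_deg wrap2=180.00_deg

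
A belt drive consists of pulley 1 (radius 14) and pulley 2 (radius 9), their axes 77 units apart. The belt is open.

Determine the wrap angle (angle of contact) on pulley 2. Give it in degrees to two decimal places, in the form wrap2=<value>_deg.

wrap2=172.55_deg

open belt: β = asin((r2−r1)/C) = asin(-5/77) = -3.7231°
wrap1 = π − 2β = 187.4462°
wrap2 = π + 2β = 172.5538°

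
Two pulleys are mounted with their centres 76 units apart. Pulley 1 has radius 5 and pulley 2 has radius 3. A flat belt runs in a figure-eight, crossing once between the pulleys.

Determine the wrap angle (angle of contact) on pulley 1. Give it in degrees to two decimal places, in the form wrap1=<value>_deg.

crossed belt: β = asin((r1+r2)/C) = asin(8/76) = 6.0423°
wrap1 = wrap2 = π + 2β = 192.0847°

wrap1=192.08_deg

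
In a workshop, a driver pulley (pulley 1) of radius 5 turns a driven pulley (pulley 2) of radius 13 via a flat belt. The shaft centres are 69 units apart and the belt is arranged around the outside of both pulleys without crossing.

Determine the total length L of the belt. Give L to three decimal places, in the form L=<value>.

open belt: β = asin((r2−r1)/C) = asin(8/69) = 6.6580°
wrap1 = π − 2β = 166.6841°
wrap2 = π + 2β = 193.3159°
tangent length = C·cosβ = 68.5347
L = r1·wrap1 + r2·wrap2 + 2·C·cosβ = 5·2.9092 + 13·3.3740 + 2·68.5347 = 195.4772

L=195.477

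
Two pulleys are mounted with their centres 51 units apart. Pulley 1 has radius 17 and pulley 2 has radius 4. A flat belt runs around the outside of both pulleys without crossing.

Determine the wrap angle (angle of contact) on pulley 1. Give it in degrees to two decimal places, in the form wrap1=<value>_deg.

wrap1=209.54_deg

open belt: β = asin((r2−r1)/C) = asin(-13/51) = -14.7678°
wrap1 = π − 2β = 209.5356°
wrap2 = π + 2β = 150.4644°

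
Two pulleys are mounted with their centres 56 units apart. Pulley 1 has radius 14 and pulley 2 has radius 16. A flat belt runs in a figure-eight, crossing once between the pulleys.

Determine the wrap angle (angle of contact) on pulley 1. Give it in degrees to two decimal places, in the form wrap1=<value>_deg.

crossed belt: β = asin((r1+r2)/C) = asin(30/56) = 32.3924°
wrap1 = wrap2 = π + 2β = 244.7847°

wrap1=244.78_deg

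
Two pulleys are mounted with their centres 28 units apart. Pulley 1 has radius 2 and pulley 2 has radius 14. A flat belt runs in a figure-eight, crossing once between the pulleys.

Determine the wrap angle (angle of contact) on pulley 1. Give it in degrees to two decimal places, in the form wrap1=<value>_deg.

crossed belt: β = asin((r1+r2)/C) = asin(16/28) = 34.8499°
wrap1 = wrap2 = π + 2β = 249.6998°

wrap1=249.70_deg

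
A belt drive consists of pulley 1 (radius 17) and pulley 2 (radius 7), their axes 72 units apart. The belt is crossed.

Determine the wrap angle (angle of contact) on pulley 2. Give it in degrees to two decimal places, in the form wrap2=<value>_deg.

wrap2=218.94_deg

crossed belt: β = asin((r1+r2)/C) = asin(24/72) = 19.4712°
wrap1 = wrap2 = π + 2β = 218.9424°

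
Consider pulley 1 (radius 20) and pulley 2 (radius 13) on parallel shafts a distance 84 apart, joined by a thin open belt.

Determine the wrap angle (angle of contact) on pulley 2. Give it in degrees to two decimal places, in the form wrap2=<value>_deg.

wrap2=170.44_deg

open belt: β = asin((r2−r1)/C) = asin(-7/84) = -4.7802°
wrap1 = π − 2β = 189.5604°
wrap2 = π + 2β = 170.4396°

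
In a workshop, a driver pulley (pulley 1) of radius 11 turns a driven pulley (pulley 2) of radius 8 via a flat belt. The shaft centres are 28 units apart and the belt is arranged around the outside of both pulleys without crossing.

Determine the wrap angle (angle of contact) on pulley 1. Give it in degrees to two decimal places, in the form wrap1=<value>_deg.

open belt: β = asin((r2−r1)/C) = asin(-3/28) = -6.1506°
wrap1 = π − 2β = 192.3013°
wrap2 = π + 2β = 167.6987°

wrap1=192.30_deg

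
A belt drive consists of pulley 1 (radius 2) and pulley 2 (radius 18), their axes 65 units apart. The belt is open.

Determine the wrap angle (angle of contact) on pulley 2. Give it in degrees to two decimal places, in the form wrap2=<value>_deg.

wrap2=208.50_deg

open belt: β = asin((r2−r1)/C) = asin(16/65) = 14.2500°
wrap1 = π − 2β = 151.4999°
wrap2 = π + 2β = 208.5001°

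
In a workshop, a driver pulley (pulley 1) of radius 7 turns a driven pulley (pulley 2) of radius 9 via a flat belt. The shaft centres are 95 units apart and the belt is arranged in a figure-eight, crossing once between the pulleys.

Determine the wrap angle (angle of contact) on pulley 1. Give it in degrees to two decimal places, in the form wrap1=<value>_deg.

wrap1=199.39_deg

crossed belt: β = asin((r1+r2)/C) = asin(16/95) = 9.6960°
wrap1 = wrap2 = π + 2β = 199.3921°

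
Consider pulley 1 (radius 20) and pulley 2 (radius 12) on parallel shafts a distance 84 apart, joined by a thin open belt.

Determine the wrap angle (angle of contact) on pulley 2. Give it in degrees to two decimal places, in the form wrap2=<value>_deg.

open belt: β = asin((r2−r1)/C) = asin(-8/84) = -5.4650°
wrap1 = π − 2β = 190.9300°
wrap2 = π + 2β = 169.0700°

wrap2=169.07_deg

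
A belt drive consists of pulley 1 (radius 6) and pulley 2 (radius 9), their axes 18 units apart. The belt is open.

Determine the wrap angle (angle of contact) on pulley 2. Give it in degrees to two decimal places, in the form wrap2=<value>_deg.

wrap2=199.19_deg

open belt: β = asin((r2−r1)/C) = asin(3/18) = 9.5941°
wrap1 = π − 2β = 160.8119°
wrap2 = π + 2β = 199.1881°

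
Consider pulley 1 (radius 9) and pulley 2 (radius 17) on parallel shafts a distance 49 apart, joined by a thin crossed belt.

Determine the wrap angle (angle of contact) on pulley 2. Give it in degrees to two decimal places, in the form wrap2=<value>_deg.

crossed belt: β = asin((r1+r2)/C) = asin(26/49) = 32.0468°
wrap1 = wrap2 = π + 2β = 244.0937°

wrap2=244.09_deg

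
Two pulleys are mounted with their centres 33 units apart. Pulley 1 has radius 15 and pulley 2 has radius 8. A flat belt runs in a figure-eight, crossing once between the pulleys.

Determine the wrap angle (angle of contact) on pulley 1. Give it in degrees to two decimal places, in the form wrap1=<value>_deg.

wrap1=268.37_deg

crossed belt: β = asin((r1+r2)/C) = asin(23/33) = 44.1844°
wrap1 = wrap2 = π + 2β = 268.3688°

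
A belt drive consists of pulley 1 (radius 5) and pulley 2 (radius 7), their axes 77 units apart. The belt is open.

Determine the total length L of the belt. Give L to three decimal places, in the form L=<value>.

open belt: β = asin((r2−r1)/C) = asin(2/77) = 1.4884°
wrap1 = π − 2β = 177.0233°
wrap2 = π + 2β = 182.9767°
tangent length = C·cosβ = 76.9740
L = r1·wrap1 + r2·wrap2 + 2·C·cosβ = 5·3.0896 + 7·3.1935 + 2·76.9740 = 191.7511

L=191.751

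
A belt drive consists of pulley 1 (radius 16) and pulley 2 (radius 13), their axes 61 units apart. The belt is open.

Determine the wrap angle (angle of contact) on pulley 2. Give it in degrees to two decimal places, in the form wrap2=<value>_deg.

wrap2=174.36_deg

open belt: β = asin((r2−r1)/C) = asin(-3/61) = -2.8190°
wrap1 = π − 2β = 185.6379°
wrap2 = π + 2β = 174.3621°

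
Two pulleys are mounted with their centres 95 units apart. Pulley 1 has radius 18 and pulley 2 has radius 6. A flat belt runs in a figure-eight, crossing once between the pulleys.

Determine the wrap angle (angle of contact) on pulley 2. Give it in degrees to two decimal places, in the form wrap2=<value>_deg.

wrap2=209.27_deg

crossed belt: β = asin((r1+r2)/C) = asin(24/95) = 14.6333°
wrap1 = wrap2 = π + 2β = 209.2666°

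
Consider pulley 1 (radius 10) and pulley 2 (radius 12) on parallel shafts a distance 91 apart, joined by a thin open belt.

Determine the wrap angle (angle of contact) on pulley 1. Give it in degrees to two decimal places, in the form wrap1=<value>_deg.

open belt: β = asin((r2−r1)/C) = asin(2/91) = 1.2593°
wrap1 = π − 2β = 177.4813°
wrap2 = π + 2β = 182.5187°

wrap1=177.48_deg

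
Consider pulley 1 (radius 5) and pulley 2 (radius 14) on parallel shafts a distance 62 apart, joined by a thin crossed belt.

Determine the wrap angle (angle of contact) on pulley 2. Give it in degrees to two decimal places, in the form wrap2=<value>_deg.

crossed belt: β = asin((r1+r2)/C) = asin(19/62) = 17.8455°
wrap1 = wrap2 = π + 2β = 215.6910°

wrap2=215.69_deg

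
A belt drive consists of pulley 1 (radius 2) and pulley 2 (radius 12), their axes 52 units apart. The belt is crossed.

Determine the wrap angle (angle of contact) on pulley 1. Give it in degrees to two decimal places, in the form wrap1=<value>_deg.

wrap1=211.24_deg

crossed belt: β = asin((r1+r2)/C) = asin(14/52) = 15.6185°
wrap1 = wrap2 = π + 2β = 211.2370°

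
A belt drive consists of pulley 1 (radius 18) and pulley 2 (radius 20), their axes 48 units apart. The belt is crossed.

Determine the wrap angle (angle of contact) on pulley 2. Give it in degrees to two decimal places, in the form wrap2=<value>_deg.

wrap2=284.68_deg

crossed belt: β = asin((r1+r2)/C) = asin(38/48) = 52.3415°
wrap1 = wrap2 = π + 2β = 284.6831°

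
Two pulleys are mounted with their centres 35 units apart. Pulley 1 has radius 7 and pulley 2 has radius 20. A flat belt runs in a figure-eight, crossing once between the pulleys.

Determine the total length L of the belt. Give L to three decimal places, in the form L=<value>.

L=176.944

crossed belt: β = asin((r1+r2)/C) = asin(27/35) = 50.4823°
wrap1 = wrap2 = π + 2β = 280.9647°
tangent length = C·cosβ = 22.2711
L = (r1+r2)·wrap + 2·C·cosβ = 27·4.9038 + 2·22.2711 = 176.9436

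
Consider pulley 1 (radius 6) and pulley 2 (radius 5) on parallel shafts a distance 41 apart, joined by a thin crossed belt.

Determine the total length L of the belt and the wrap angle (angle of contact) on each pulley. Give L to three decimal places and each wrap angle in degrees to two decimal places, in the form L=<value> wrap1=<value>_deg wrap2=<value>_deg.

L=119.527 wrap1=211.13_deg wrap2=211.13_deg

crossed belt: β = asin((r1+r2)/C) = asin(11/41) = 15.5627°
wrap1 = wrap2 = π + 2β = 211.1254°
tangent length = C·cosβ = 39.4968
L = (r1+r2)·wrap + 2·C·cosβ = 11·3.6848 + 2·39.4968 = 119.5268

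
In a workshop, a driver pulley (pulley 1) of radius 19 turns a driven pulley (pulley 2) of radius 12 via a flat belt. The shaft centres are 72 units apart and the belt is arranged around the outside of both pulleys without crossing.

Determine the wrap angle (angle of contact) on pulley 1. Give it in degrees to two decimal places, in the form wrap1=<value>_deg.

open belt: β = asin((r2−r1)/C) = asin(-7/72) = -5.5792°
wrap1 = π − 2β = 191.1585°
wrap2 = π + 2β = 168.8415°

wrap1=191.16_deg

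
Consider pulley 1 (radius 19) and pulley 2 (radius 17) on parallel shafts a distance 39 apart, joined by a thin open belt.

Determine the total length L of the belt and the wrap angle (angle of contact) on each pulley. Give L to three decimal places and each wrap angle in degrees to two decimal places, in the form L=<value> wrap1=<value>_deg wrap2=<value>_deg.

open belt: β = asin((r2−r1)/C) = asin(-2/39) = -2.9395°
wrap1 = π − 2β = 185.8791°
wrap2 = π + 2β = 174.1209°
tangent length = C·cosβ = 38.9487
L = r1·wrap1 + r2·wrap2 + 2·C·cosβ = 19·3.2442 + 17·3.0390 + 2·38.9487 = 191.1999

L=191.200 wrap1=185.88_deg wrap2=174.12_deg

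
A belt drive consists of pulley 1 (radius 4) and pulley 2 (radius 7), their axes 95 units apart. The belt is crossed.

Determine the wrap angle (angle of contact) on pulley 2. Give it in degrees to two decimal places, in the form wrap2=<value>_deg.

wrap2=193.30_deg

crossed belt: β = asin((r1+r2)/C) = asin(11/95) = 6.6492°
wrap1 = wrap2 = π + 2β = 193.2983°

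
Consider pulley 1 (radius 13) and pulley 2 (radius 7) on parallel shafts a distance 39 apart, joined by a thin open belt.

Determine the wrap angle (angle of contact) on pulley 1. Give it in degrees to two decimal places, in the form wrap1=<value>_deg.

wrap1=197.70_deg

open belt: β = asin((r2−r1)/C) = asin(-6/39) = -8.8499°
wrap1 = π − 2β = 197.6998°
wrap2 = π + 2β = 162.3002°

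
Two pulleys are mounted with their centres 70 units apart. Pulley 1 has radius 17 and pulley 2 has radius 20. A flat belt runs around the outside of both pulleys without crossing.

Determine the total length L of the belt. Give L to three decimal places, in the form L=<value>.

open belt: β = asin((r2−r1)/C) = asin(3/70) = 2.4563°
wrap1 = π − 2β = 175.0874°
wrap2 = π + 2β = 184.9126°
tangent length = C·cosβ = 69.9357
L = r1·wrap1 + r2·wrap2 + 2·C·cosβ = 17·3.0559 + 20·3.2273 + 2·69.9357 = 256.3675

L=256.368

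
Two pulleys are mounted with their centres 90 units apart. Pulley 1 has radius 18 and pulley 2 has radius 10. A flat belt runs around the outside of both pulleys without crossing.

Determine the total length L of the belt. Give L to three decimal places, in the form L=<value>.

L=268.676

open belt: β = asin((r2−r1)/C) = asin(-8/90) = -5.0997°
wrap1 = π − 2β = 190.1994°
wrap2 = π + 2β = 169.8006°
tangent length = C·cosβ = 89.6437
L = r1·wrap1 + r2·wrap2 + 2·C·cosβ = 18·3.3196 + 10·2.9636 + 2·89.6437 = 268.6762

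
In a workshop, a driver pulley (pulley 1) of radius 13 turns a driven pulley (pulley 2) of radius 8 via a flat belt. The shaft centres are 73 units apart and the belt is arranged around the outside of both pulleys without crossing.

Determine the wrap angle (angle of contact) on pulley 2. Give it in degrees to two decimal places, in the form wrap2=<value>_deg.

wrap2=172.15_deg

open belt: β = asin((r2−r1)/C) = asin(-5/73) = -3.9274°
wrap1 = π − 2β = 187.8549°
wrap2 = π + 2β = 172.1451°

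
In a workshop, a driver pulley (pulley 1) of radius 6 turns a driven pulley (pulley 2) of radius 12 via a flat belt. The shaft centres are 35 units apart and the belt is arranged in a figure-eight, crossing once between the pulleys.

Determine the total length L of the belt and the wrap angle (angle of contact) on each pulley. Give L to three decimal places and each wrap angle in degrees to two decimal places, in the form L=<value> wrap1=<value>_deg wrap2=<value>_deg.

L=136.028 wrap1=241.90_deg wrap2=241.90_deg

crossed belt: β = asin((r1+r2)/C) = asin(18/35) = 30.9497°
wrap1 = wrap2 = π + 2β = 241.8994°
tangent length = C·cosβ = 30.0167
L = (r1+r2)·wrap + 2·C·cosβ = 18·4.2219 + 2·30.0167 = 136.0283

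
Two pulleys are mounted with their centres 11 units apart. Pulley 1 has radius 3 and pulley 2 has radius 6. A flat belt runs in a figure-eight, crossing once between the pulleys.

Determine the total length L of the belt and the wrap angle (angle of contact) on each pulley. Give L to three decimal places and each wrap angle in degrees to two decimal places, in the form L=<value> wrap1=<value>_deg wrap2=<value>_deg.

L=58.172 wrap1=289.81_deg wrap2=289.81_deg

crossed belt: β = asin((r1+r2)/C) = asin(9/11) = 54.9032°
wrap1 = wrap2 = π + 2β = 289.8064°
tangent length = C·cosβ = 6.3246
L = (r1+r2)·wrap + 2·C·cosβ = 9·5.0581 + 2·6.3246 = 58.1718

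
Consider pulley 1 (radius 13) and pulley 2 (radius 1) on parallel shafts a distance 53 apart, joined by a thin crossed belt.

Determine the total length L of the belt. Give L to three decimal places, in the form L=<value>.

crossed belt: β = asin((r1+r2)/C) = asin(14/53) = 15.3165°
wrap1 = wrap2 = π + 2β = 210.6330°
tangent length = C·cosβ = 51.1175
L = (r1+r2)·wrap + 2·C·cosβ = 14·3.6762 + 2·51.1175 = 153.7024

L=153.702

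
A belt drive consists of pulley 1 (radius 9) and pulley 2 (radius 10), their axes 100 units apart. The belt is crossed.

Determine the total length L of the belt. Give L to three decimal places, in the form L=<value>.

L=263.311

crossed belt: β = asin((r1+r2)/C) = asin(19/100) = 10.9528°
wrap1 = wrap2 = π + 2β = 201.9056°
tangent length = C·cosβ = 98.1784
L = (r1+r2)·wrap + 2·C·cosβ = 19·3.5239 + 2·98.1784 = 263.3112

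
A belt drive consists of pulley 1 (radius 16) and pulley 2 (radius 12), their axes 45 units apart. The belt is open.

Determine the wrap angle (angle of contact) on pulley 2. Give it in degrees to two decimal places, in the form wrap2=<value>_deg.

wrap2=169.80_deg

open belt: β = asin((r2−r1)/C) = asin(-4/45) = -5.0997°
wrap1 = π − 2β = 190.1994°
wrap2 = π + 2β = 169.8006°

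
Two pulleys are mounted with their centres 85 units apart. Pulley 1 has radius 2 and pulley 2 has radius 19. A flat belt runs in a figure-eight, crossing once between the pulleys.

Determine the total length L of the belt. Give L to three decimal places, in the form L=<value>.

L=241.189

crossed belt: β = asin((r1+r2)/C) = asin(21/85) = 14.3035°
wrap1 = wrap2 = π + 2β = 208.6071°
tangent length = C·cosβ = 82.3650
L = (r1+r2)·wrap + 2·C·cosβ = 21·3.6409 + 2·82.3650 = 241.1886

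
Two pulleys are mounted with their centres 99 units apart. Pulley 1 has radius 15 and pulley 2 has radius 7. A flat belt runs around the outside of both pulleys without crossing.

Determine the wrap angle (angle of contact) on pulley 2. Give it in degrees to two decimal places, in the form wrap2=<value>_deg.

wrap2=170.73_deg

open belt: β = asin((r2−r1)/C) = asin(-8/99) = -4.6350°
wrap1 = π − 2β = 189.2700°
wrap2 = π + 2β = 170.7300°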